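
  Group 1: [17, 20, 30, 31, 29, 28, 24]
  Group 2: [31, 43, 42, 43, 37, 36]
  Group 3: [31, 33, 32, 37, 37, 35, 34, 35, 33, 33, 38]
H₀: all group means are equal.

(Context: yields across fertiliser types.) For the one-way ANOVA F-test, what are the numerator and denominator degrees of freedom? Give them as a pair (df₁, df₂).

k = 3 groups, N = 24 total
df = (k−1, N−k) = (3−1, 24−3) = (2, 21)

degrees of freedom = [2, 21]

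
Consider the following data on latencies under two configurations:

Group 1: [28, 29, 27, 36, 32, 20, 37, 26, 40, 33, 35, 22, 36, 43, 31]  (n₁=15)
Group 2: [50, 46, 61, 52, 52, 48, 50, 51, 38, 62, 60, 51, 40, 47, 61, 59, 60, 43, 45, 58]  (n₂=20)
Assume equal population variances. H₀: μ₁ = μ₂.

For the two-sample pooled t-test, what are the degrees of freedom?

degrees of freedom = 33

df = n₁ + n₂ − 2 = 15 + 20 − 2 = 33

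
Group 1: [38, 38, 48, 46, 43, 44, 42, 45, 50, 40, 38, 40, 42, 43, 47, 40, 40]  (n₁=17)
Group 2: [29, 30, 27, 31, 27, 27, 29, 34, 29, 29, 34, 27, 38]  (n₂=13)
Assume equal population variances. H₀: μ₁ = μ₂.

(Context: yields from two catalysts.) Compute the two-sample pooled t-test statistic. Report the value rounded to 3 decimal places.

x̄₁=42.588, s₁=3.658, n₁=17
x̄₂=30.077, s₂=3.378, n₂=13
s_p² = [16·3.658² + 12·3.378²]/28 = 12.5372
SE = √(s_p²·(1/17+1/13)) = 1.3046
t = (42.588−30.077)/1.3046 = 9.5904
df = 28

test statistic = 9.590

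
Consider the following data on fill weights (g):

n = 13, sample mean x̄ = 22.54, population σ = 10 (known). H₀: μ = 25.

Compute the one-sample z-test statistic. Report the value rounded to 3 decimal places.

test statistic = -0.887

SE = σ/√n = 10/√13 = 2.7735
z = (x̄−μ₀)/SE = (22.54−25)/2.7735 = -0.8870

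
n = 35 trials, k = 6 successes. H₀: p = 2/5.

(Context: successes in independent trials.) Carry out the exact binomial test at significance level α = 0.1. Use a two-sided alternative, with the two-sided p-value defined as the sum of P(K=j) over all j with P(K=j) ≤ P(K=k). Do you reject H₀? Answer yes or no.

reject H₀: yes

Exact binomial: n=35, k=6, p₀=2/5=0.4000
P(X=j) = C(n,j)·p₀^j·(1−p₀)^(n−j); p = Σ P(X=j) over j with P(X=j) ≤ P(X=6)
p-value (two-sided) = 0.00527
At α=0.1: p < α → reject H₀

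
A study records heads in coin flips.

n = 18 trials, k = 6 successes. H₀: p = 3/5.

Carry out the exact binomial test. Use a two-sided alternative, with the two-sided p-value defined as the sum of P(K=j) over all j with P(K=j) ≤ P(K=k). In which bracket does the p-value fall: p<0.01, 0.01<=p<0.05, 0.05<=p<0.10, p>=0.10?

p-value bracket: 0.01<=p<0.05

Exact binomial: n=18, k=6, p₀=3/5=0.6000
P(X=j) = C(n,j)·p₀^j·(1−p₀)^(n−j); p = Σ P(X=j) over j with P(X=j) ≤ P(X=6)
p-value (two-sided) = 0.02851
→ bracket: 0.01<=p<0.05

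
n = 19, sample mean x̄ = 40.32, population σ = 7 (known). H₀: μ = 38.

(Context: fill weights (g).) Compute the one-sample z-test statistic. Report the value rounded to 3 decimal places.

test statistic = 1.445

SE = σ/√n = 7/√19 = 1.6059
z = (x̄−μ₀)/SE = (40.32−38)/1.6059 = 1.4447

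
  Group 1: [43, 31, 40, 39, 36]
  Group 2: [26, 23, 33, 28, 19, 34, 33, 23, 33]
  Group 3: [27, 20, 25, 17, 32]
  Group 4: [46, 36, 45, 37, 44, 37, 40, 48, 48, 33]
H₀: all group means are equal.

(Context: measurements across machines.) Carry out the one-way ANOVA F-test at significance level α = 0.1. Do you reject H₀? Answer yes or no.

reject H₀: yes

Group means [37.80, 28.00, 24.20, 41.40], grand mean 33.655
SSB = Σnᵢ(x̄ᵢ−x̄)² = 1420.552; SSW = ΣΣ(x−x̄ᵢ)² = 736.000
MSB = 1420.552/3 = 473.5172; MSW = 736.000/25 = 29.4400
F = MSB/MSW = 16.0841
df = (3, 25)
p-value (upper-tail) = 0.00000
At α=0.1: p < α → reject H₀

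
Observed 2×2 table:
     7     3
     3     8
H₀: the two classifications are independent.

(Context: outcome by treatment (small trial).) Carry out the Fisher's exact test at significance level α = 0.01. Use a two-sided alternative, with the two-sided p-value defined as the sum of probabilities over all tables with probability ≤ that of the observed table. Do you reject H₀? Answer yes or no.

Margins: r₁=10, r₂=11, c₁=10, c₂=11, n=21
p_obs = C(10,7)·C(11,3)/C(21,10); sum pmf over tables with pmf ≤ p_obs
p-value (two-sided) = 0.08611
At α=0.01: p ≥ α → fail to reject H₀

reject H₀: no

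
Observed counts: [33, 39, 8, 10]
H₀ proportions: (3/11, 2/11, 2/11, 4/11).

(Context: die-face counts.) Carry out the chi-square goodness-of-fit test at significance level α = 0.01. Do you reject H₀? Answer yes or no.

n = 90; E_i = n·p_i = [24.55, 16.36, 16.36, 32.73]
χ² = (33−24.55)²/24.55 + (39−16.36)²/16.36 + (8−16.36)²/16.36 + (10−32.73)²/32.73 = 54.2833
df = 3
p-value (upper-tail) = 0.00000
At α=0.01: p < α → reject H₀

reject H₀: yes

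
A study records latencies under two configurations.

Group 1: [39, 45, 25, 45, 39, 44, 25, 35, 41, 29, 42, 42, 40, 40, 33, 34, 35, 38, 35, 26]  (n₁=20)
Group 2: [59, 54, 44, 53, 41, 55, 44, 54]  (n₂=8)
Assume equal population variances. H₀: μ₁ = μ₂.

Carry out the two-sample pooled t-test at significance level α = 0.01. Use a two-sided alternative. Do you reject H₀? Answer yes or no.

reject H₀: yes

x̄₁=36.600, s₁=6.394, n₁=20
x̄₂=50.500, s₂=6.525, n₂=8
s_p² = [19·6.394² + 7·6.525²]/26 = 41.3385
SE = √(s_p²·(1/20+1/8)) = 2.6897
t = (36.600−50.500)/2.6897 = -5.1680
df = 26
p-value (two-sided) = 0.00002
At α=0.01: p < α → reject H₀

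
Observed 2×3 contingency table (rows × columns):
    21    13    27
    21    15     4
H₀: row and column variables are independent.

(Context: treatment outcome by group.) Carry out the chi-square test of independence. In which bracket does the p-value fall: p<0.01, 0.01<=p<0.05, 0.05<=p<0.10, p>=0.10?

p-value bracket: p<0.01

Row totals [61, 40], col totals [42, 28, 31], n=101
χ² = (21−25.37)²/25.37 + (13−16.91)²/16.91 + (27−18.72)²/18.72 + (21−16.63)²/16.63 + (15−11.09)²/11.09 + (4−12.28)²/12.28 = 13.4213
df = 2
p-value (upper-tail) = 0.00122
→ bracket: p<0.01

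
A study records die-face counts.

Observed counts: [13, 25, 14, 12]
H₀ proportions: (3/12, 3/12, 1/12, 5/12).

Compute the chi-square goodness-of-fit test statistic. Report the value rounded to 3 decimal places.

n = 64; E_i = n·p_i = [16.00, 16.00, 5.33, 26.67]
χ² = (13−16.00)²/16.00 + (25−16.00)²/16.00 + (14−5.33)²/5.33 + (12−26.67)²/26.67 = 27.7750
df = 3

test statistic = 27.775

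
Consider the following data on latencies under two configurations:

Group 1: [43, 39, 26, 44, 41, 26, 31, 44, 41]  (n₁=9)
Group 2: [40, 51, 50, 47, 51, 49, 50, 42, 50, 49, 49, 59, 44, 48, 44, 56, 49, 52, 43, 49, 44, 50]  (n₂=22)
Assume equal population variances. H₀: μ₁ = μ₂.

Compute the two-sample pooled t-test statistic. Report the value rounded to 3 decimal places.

test statistic = -5.222

x̄₁=37.222, s₁=7.480, n₁=9
x̄₂=48.455, s₂=4.416, n₂=22
s_p² = [8·7.480² + 21·4.416²]/29 = 29.5521
SE = √(s_p²·(1/9+1/22)) = 2.1510
t = (37.222−48.455)/2.1510 = -5.2219
df = 29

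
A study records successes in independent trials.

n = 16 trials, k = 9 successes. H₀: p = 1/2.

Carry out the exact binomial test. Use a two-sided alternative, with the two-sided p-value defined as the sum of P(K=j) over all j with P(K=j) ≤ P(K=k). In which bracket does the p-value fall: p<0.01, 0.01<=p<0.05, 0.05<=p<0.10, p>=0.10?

Exact binomial: n=16, k=9, p₀=1/2=0.5000
P(X=j) = C(n,j)·p₀^j·(1−p₀)^(n−j); p = Σ P(X=j) over j with P(X=j) ≤ P(X=9)
p-value (two-sided) = 0.80362
→ bracket: p>=0.10

p-value bracket: p>=0.10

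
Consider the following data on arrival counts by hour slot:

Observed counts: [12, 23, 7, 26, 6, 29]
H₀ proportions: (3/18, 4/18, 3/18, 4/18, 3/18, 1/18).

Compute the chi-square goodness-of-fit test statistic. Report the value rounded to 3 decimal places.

n = 103; E_i = n·p_i = [17.17, 22.89, 17.17, 22.89, 17.17, 5.72]
χ² = (12−17.17)²/17.17 + (23−22.89)²/22.89 + (7−17.17)²/17.17 + (26−22.89)²/22.89 + (6−17.17)²/17.17 + (29−5.72)²/5.72 = 109.9563
df = 5

test statistic = 109.956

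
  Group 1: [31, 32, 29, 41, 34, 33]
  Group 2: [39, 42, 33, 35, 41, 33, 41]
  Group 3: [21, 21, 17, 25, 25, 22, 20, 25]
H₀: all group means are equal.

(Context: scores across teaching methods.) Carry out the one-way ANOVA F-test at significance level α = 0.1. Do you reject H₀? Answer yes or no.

reject H₀: yes

Group means [33.33, 37.71, 22.00], grand mean 30.476
SSB = Σnᵢ(x̄ᵢ−x̄)² = 990.476; SSW = ΣΣ(x−x̄ᵢ)² = 236.762
MSB = 990.476/2 = 495.2381; MSW = 236.762/18 = 13.1534
F = MSB/MSW = 37.6508
df = (2, 18)
p-value (upper-tail) = 0.00000
At α=0.1: p < α → reject H₀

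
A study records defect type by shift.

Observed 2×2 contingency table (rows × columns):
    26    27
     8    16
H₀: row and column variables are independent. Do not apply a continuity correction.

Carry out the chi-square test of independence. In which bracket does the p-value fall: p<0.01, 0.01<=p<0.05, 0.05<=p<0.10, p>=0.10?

Row totals [53, 24], col totals [34, 43], n=77
χ² = (26−23.40)²/23.40 + (27−29.60)²/29.60 + (8−10.60)²/10.60 + (16−13.40)²/13.40 = 1.6562
df = 1
p-value (upper-tail) = 0.19812
→ bracket: p>=0.10

p-value bracket: p>=0.10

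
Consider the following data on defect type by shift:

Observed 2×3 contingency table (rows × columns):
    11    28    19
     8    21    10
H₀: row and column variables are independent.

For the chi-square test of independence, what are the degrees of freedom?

degrees of freedom = 2

df = (r−1)(c−1) = (2−1)·(3−1) = 2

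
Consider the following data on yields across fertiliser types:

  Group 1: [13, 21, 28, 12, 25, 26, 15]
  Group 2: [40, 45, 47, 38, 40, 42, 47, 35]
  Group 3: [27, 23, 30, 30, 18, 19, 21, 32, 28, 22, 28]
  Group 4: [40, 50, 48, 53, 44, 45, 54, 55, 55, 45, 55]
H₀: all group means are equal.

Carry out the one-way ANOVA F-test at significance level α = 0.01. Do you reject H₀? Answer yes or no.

reject H₀: yes

Group means [20.00, 41.75, 25.27, 49.45], grand mean 35.027
SSB = Σnᵢ(x̄ᵢ−x̄)² = 5278.564; SSW = ΣΣ(x−x̄ᵢ)² = 916.409
MSB = 5278.564/3 = 1759.5213; MSW = 916.409/33 = 27.7700
F = MSB/MSW = 63.3606
df = (3, 33)
p-value (upper-tail) = 0.00000
At α=0.01: p < α → reject H₀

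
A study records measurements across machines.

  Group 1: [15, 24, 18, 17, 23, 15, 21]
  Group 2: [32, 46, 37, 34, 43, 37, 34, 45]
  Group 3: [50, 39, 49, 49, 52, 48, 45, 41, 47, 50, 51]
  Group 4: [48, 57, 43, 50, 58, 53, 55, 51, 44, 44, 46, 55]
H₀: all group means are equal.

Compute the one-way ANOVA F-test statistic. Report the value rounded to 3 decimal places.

Group means [19.00, 38.50, 47.36, 50.33], grand mean 41.211
SSB = Σnᵢ(x̄ᵢ−x̄)² = 4927.104; SSW = ΣΣ(x−x̄ᵢ)² = 771.212
MSB = 4927.104/3 = 1642.3679; MSW = 771.212/34 = 22.6827
F = MSB/MSW = 72.4062
df = (3, 34)

test statistic = 72.406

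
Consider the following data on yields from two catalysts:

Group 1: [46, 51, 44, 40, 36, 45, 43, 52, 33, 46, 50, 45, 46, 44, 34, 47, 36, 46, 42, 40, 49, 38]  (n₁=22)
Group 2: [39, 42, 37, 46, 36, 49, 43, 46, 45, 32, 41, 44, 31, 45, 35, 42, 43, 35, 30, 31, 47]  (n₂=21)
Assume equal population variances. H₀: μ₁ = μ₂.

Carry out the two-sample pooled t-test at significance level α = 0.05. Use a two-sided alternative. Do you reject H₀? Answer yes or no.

x̄₁=43.318, s₁=5.402, n₁=22
x̄₂=39.952, s₂=5.903, n₂=21
s_p² = [21·5.402² + 20·5.903²]/41 = 31.9445
SE = √(s_p²·(1/22+1/21)) = 1.7243
t = (43.318−39.952)/1.7243 = 1.9520
df = 41
p-value (two-sided) = 0.05779
At α=0.05: p ≥ α → fail to reject H₀

reject H₀: no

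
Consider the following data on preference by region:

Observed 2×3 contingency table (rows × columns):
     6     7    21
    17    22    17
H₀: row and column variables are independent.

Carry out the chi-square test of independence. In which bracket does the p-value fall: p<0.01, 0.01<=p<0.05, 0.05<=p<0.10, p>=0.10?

Row totals [34, 56], col totals [23, 29, 38], n=90
χ² = (6−8.69)²/8.69 + (7−10.96)²/10.96 + (21−14.36)²/14.36 + (17−14.31)²/14.31 + (22−18.04)²/18.04 + (17−23.64)²/23.64 = 8.5752
df = 2
p-value (upper-tail) = 0.01374
→ bracket: 0.01<=p<0.05

p-value bracket: 0.01<=p<0.05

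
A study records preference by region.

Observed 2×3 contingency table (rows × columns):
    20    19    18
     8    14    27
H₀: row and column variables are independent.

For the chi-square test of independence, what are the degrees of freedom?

df = (r−1)(c−1) = (2−1)·(3−1) = 2

degrees of freedom = 2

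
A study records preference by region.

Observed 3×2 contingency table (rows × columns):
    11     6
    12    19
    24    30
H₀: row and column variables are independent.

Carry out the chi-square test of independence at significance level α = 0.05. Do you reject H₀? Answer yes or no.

Row totals [17, 31, 54], col totals [47, 55], n=102
χ² = (11−7.83)²/7.83 + (6−9.17)²/9.17 + (12−14.28)²/14.28 + (19−16.72)²/16.72 + (24−24.88)²/24.88 + (30−29.12)²/29.12 = 3.1096
df = 2
p-value (upper-tail) = 0.21123
At α=0.05: p ≥ α → fail to reject H₀

reject H₀: no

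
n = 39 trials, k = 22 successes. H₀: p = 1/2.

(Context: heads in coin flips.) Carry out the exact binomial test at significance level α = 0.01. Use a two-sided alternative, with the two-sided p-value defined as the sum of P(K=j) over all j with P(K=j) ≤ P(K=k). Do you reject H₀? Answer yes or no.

Exact binomial: n=39, k=22, p₀=1/2=0.5000
P(X=j) = C(n,j)·p₀^j·(1−p₀)^(n−j); p = Σ P(X=j) over j with P(X=j) ≤ P(X=22)
p-value (two-sided) = 0.52240
At α=0.01: p ≥ α → fail to reject H₀

reject H₀: no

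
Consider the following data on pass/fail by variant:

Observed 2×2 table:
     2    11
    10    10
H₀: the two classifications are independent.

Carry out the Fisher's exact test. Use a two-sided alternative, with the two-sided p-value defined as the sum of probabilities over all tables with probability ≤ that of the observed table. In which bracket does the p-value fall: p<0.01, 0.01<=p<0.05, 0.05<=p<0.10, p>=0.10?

p-value bracket: 0.05<=p<0.10

Margins: r₁=13, r₂=20, c₁=12, c₂=21, n=33
p_obs = C(13,2)·C(20,10)/C(33,12); sum pmf over tables with pmf ≤ p_obs
p-value (two-sided) = 0.06715
→ bracket: 0.05<=p<0.10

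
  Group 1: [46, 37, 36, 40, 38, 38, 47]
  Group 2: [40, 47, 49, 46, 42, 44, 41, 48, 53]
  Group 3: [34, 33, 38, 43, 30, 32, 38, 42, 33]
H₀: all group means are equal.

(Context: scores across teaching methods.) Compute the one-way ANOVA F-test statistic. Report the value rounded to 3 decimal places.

Group means [40.29, 45.56, 35.89], grand mean 40.600
SSB = Σnᵢ(x̄ᵢ−x̄)² = 421.460; SSW = ΣΣ(x−x̄ᵢ)² = 426.540
MSB = 421.460/2 = 210.7302; MSW = 426.540/22 = 19.3882
F = MSB/MSW = 10.8690
df = (2, 22)

test statistic = 10.869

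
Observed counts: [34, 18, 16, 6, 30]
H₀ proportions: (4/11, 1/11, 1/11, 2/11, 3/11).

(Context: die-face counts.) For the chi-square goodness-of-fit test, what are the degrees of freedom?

df = k − 1 = 5 − 1 = 4

degrees of freedom = 4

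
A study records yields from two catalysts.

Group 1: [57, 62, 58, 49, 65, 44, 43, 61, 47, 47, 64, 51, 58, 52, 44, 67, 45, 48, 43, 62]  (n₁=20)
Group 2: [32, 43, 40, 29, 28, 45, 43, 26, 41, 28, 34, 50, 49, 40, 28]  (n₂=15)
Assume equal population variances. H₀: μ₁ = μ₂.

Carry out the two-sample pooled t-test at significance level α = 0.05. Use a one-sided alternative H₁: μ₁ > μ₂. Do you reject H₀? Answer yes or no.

reject H₀: yes

x̄₁=53.350, s₁=8.254, n₁=20
x̄₂=37.067, s₂=8.216, n₂=15
s_p² = [19·8.254² + 14·8.216²]/33 = 67.8631
SE = √(s_p²·(1/20+1/15)) = 2.8138
t = (53.350−37.067)/2.8138 = 5.7870
df = 33
p-value (one-sided, H₁ greater) = 0.00000
At α=0.05: p < α → reject H₀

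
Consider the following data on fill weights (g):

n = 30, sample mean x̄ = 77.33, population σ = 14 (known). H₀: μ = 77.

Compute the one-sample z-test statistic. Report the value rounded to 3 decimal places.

test statistic = 0.129

SE = σ/√n = 14/√30 = 2.5560
z = (x̄−μ₀)/SE = (77.33−77)/2.5560 = 0.1291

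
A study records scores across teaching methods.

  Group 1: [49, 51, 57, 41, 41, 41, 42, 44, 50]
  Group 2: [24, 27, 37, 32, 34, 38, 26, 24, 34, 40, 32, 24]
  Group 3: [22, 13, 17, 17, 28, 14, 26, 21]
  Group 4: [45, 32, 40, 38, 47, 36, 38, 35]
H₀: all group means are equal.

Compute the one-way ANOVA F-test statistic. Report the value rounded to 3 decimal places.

Group means [46.22, 31.00, 19.75, 38.88], grand mean 33.973
SSB = Σnᵢ(x̄ᵢ−x̄)² = 3267.042; SSW = ΣΣ(x−x̄ᵢ)² = 1023.931
MSB = 3267.042/3 = 1089.0141; MSW = 1023.931/33 = 31.0282
F = MSB/MSW = 35.0976
df = (3, 33)

test statistic = 35.098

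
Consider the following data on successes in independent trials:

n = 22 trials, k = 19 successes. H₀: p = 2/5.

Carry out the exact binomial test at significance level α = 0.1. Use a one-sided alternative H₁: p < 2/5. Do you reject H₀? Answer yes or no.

Exact binomial: n=22, k=19, p₀=2/5=0.4000
P(X≤19) from Σ C(n,i)·p₀^i·(1−p₀)^(n−i)
p-value (one-sided, H₁ less) = 1.00000
At α=0.1: p ≥ α → fail to reject H₀

reject H₀: no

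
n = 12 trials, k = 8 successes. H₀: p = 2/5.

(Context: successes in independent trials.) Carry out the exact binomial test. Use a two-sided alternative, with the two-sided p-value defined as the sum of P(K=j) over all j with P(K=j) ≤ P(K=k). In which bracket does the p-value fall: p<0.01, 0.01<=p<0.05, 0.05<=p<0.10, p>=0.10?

Exact binomial: n=12, k=8, p₀=2/5=0.4000
P(X=j) = C(n,j)·p₀^j·(1−p₀)^(n−j); p = Σ P(X=j) over j with P(X=j) ≤ P(X=8)
p-value (two-sided) = 0.07690
→ bracket: 0.05<=p<0.10

p-value bracket: 0.05<=p<0.10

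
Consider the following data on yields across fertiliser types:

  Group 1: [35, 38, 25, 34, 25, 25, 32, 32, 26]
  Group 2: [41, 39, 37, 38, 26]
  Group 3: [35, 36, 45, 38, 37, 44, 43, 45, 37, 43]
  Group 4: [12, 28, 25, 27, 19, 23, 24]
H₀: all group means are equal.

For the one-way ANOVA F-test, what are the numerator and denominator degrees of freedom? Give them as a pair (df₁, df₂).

degrees of freedom = [3, 27]

k = 4 groups, N = 31 total
df = (k−1, N−k) = (4−1, 31−4) = (3, 27)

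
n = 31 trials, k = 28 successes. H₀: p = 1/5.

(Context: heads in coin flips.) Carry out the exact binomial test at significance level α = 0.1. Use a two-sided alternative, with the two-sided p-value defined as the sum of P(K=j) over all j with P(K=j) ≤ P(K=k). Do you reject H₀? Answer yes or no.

Exact binomial: n=31, k=28, p₀=1/5=0.2000
P(X=j) = C(n,j)·p₀^j·(1−p₀)^(n−j); p = Σ P(X=j) over j with P(X=j) ≤ P(X=28)
p-value (two-sided) = 0.00000
At α=0.1: p < α → reject H₀

reject H₀: yes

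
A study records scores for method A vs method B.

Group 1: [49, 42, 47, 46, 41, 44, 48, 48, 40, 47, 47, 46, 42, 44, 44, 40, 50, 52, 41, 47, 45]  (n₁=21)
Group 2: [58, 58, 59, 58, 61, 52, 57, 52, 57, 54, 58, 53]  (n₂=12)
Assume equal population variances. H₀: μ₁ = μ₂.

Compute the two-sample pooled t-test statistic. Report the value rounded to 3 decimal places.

x̄₁=45.238, s₁=3.375, n₁=21
x̄₂=56.417, s₂=2.937, n₂=12
s_p² = [20·3.375² + 11·2.937²]/31 = 10.4105
SE = √(s_p²·(1/21+1/12)) = 1.1676
t = (45.238−56.417)/1.1676 = -9.5740
df = 31

test statistic = -9.574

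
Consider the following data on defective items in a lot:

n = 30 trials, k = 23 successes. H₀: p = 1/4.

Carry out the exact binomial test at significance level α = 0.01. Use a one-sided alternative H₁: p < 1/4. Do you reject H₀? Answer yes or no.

reject H₀: no

Exact binomial: n=30, k=23, p₀=1/4=0.2500
P(X≤23) from Σ C(n,i)·p₀^i·(1−p₀)^(n−i)
p-value (one-sided, H₁ less) = 1.00000
At α=0.01: p ≥ α → fail to reject H₀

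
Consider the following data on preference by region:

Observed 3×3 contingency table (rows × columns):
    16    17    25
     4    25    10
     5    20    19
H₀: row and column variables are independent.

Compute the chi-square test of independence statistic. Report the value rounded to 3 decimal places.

Row totals [58, 39, 44], col totals [25, 62, 54], n=141
χ² = (16−10.28)²/10.28 + (17−25.50)²/25.50 + (25−22.21)²/22.21 + (4−6.91)²/6.91 + (25−17.15)²/17.15 + (10−14.94)²/14.94 + (5−7.80)²/7.80 + (20−19.35)²/19.35 + (19−16.85)²/16.85 = 14.1189
df = 4

test statistic = 14.119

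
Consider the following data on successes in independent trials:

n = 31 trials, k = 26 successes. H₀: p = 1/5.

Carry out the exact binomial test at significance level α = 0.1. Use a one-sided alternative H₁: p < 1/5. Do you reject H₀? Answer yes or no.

Exact binomial: n=31, k=26, p₀=1/5=0.2000
P(X≤26) from Σ C(n,i)·p₀^i·(1−p₀)^(n−i)
p-value (one-sided, H₁ less) = 1.00000
At α=0.1: p ≥ α → fail to reject H₀

reject H₀: no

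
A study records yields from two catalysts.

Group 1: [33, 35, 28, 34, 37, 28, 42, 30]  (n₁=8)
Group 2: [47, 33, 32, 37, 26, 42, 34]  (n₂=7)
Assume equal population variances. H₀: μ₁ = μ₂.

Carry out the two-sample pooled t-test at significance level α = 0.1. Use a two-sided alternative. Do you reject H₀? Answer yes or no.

reject H₀: no

x̄₁=33.375, s₁=4.779, n₁=8
x̄₂=35.857, s₂=6.914, n₂=7
s_p² = [7·4.779² + 6·6.914²]/13 = 34.3640
SE = √(s_p²·(1/8+1/7)) = 3.0339
t = (33.375−35.857)/3.0339 = -0.8181
df = 13
p-value (two-sided) = 0.42802
At α=0.1: p ≥ α → fail to reject H₀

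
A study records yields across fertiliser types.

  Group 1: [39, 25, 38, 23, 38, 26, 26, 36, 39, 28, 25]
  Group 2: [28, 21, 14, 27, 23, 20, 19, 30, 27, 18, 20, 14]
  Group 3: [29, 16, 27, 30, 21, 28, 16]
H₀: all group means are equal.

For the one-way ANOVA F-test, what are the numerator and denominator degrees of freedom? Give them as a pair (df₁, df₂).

degrees of freedom = [2, 27]

k = 3 groups, N = 30 total
df = (k−1, N−k) = (3−1, 30−3) = (2, 27)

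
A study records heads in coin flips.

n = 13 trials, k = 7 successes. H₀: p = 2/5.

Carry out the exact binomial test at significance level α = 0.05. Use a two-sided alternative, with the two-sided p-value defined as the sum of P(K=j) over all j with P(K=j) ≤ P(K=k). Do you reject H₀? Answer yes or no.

Exact binomial: n=13, k=7, p₀=2/5=0.4000
P(X=j) = C(n,j)·p₀^j·(1−p₀)^(n−j); p = Σ P(X=j) over j with P(X=j) ≤ P(X=7)
p-value (two-sided) = 0.39742
At α=0.05: p ≥ α → fail to reject H₀

reject H₀: no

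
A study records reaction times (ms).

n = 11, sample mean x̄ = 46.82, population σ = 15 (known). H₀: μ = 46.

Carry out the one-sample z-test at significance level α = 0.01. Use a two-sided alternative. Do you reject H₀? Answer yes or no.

reject H₀: no

SE = σ/√n = 15/√11 = 4.5227
z = (x̄−μ₀)/SE = (46.82−46)/4.5227 = 0.1813
p-value (two-sided) = 0.85613
At α=0.01: p ≥ α → fail to reject H₀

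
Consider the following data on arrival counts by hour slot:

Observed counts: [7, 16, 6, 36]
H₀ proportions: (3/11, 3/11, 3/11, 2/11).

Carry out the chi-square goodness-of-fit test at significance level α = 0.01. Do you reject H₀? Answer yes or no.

reject H₀: yes

n = 65; E_i = n·p_i = [17.73, 17.73, 17.73, 11.82]
χ² = (7−17.73)²/17.73 + (16−17.73)²/17.73 + (6−17.73)²/17.73 + (36−11.82)²/11.82 = 63.8974
df = 3
p-value (upper-tail) = 0.00000
At α=0.01: p < α → reject H₀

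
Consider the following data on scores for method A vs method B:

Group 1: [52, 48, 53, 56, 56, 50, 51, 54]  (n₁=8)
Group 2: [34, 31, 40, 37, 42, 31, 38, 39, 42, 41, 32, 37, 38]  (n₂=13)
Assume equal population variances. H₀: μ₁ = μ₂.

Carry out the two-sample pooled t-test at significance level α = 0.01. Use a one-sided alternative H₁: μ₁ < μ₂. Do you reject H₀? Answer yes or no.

x̄₁=52.500, s₁=2.828, n₁=8
x̄₂=37.077, s₂=3.947, n₂=13
s_p² = [7·2.828² + 12·3.947²]/19 = 12.7854
SE = √(s_p²·(1/8+1/13)) = 1.6068
t = (52.500−37.077)/1.6068 = 9.5989
df = 19
p-value (one-sided, H₁ less) = 1.00000
At α=0.01: p ≥ α → fail to reject H₀

reject H₀: no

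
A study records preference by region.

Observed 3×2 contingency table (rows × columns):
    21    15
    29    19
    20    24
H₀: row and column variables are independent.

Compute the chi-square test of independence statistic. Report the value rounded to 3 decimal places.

Row totals [36, 48, 44], col totals [70, 58], n=128
χ² = (21−19.69)²/19.69 + (15−16.31)²/16.31 + (29−26.25)²/26.25 + (19−21.75)²/21.75 + (20−24.06)²/24.06 + (24−19.94)²/19.94 = 2.3426
df = 2

test statistic = 2.343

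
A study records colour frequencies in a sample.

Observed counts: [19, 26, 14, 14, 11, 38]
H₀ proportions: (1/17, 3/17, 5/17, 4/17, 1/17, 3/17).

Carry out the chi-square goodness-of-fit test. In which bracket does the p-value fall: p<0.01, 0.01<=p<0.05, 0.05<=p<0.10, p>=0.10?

n = 122; E_i = n·p_i = [7.18, 21.53, 35.88, 28.71, 7.18, 21.53]
χ² = (19−7.18)²/7.18 + (26−21.53)²/21.53 + (14−35.88)²/35.88 + (14−28.71)²/28.71 + (11−7.18)²/7.18 + (38−21.53)²/21.53 = 55.9240
df = 5
p-value (upper-tail) = 0.00000
→ bracket: p<0.01

p-value bracket: p<0.01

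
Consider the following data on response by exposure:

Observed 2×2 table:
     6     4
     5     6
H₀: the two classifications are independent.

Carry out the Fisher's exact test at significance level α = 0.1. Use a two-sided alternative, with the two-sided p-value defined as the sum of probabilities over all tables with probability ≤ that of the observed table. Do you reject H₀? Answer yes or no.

reject H₀: no

Margins: r₁=10, r₂=11, c₁=11, c₂=10, n=21
p_obs = C(10,6)·C(11,5)/C(21,11); sum pmf over tables with pmf ≤ p_obs
p-value (two-sided) = 0.66992
At α=0.1: p ≥ α → fail to reject H₀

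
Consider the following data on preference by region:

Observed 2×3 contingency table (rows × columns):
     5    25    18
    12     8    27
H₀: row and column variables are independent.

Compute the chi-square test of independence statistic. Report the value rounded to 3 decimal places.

Row totals [48, 47], col totals [17, 33, 45], n=95
χ² = (5−8.59)²/8.59 + (25−16.67)²/16.67 + (18−22.74)²/22.74 + (12−8.41)²/8.41 + (8−16.33)²/16.33 + (27−22.26)²/22.26 = 13.4309
df = 2

test statistic = 13.431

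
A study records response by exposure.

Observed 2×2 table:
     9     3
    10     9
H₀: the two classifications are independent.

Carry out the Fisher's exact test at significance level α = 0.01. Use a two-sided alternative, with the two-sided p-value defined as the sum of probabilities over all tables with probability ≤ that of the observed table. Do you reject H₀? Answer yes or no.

Margins: r₁=12, r₂=19, c₁=19, c₂=12, n=31
p_obs = C(12,9)·C(19,10)/C(31,19); sum pmf over tables with pmf ≤ p_obs
p-value (two-sided) = 0.27445
At α=0.01: p ≥ α → fail to reject H₀

reject H₀: no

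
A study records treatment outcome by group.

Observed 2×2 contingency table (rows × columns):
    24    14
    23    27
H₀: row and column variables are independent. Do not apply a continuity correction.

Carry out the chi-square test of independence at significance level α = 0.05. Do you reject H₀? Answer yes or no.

Row totals [38, 50], col totals [47, 41], n=88
χ² = (24−20.30)²/20.30 + (14−17.70)²/17.70 + (23−26.70)²/26.70 + (27−23.30)²/23.30 = 2.5544
df = 1
p-value (upper-tail) = 0.10999
At α=0.05: p ≥ α → fail to reject H₀

reject H₀: no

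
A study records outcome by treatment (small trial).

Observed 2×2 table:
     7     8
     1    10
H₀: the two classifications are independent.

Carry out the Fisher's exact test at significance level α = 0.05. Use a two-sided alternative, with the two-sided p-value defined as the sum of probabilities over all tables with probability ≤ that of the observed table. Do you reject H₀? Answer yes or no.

reject H₀: no

Margins: r₁=15, r₂=11, c₁=8, c₂=18, n=26
p_obs = C(15,7)·C(11,1)/C(26,8); sum pmf over tables with pmf ≤ p_obs
p-value (two-sided) = 0.08375
At α=0.05: p ≥ α → fail to reject H₀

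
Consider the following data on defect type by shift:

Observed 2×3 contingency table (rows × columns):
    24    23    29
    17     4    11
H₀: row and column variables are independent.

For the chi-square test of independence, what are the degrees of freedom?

degrees of freedom = 2

df = (r−1)(c−1) = (2−1)·(3−1) = 2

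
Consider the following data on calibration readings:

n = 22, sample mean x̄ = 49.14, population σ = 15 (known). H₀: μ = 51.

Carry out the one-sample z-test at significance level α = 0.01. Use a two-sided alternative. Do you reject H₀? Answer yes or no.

SE = σ/√n = 15/√22 = 3.1980
z = (x̄−μ₀)/SE = (49.14−51)/3.1980 = -0.5816
p-value (two-sided) = 0.56083
At α=0.01: p ≥ α → fail to reject H₀

reject H₀: no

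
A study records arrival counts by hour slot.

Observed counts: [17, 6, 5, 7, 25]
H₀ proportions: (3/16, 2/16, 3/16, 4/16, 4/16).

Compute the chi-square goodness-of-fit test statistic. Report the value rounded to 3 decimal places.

test statistic = 17.644

n = 60; E_i = n·p_i = [11.25, 7.50, 11.25, 15.00, 15.00]
χ² = (17−11.25)²/11.25 + (6−7.50)²/7.50 + (5−11.25)²/11.25 + (7−15.00)²/15.00 + (25−15.00)²/15.00 = 17.6444
df = 4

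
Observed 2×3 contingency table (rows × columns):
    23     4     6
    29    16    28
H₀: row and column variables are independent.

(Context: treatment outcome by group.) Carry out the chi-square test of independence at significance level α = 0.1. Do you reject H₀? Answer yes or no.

Row totals [33, 73], col totals [52, 20, 34], n=106
χ² = (23−16.19)²/16.19 + (4−6.23)²/6.23 + (6−10.58)²/10.58 + (29−35.81)²/35.81 + (16−13.77)²/13.77 + (28−23.42)²/23.42 = 8.2011
df = 2
p-value (upper-tail) = 0.01656
At α=0.1: p < α → reject H₀

reject H₀: yes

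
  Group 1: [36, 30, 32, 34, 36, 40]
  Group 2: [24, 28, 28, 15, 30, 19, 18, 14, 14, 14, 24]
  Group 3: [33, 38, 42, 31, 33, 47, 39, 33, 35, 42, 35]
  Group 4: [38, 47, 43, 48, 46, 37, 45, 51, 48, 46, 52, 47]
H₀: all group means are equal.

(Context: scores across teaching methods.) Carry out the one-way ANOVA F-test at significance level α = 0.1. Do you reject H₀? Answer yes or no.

Group means [34.67, 20.73, 37.09, 45.67], grand mean 34.800
SSB = Σnᵢ(x̄ᵢ−x̄)² = 3653.309; SSW = ΣΣ(x−x̄ᵢ)² = 925.091
MSB = 3653.309/3 = 1217.7697; MSW = 925.091/36 = 25.6970
F = MSB/MSW = 47.3896
df = (3, 36)
p-value (upper-tail) = 0.00000
At α=0.1: p < α → reject H₀

reject H₀: yes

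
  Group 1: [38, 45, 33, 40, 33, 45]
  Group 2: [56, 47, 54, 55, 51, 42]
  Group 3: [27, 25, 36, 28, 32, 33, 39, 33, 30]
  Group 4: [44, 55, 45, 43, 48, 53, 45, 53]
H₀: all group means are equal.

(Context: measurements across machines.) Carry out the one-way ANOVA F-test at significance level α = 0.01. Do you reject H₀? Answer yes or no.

reject H₀: yes

Group means [39.00, 50.83, 31.44, 48.25], grand mean 41.655
SSB = Σnᵢ(x̄ᵢ−x̄)² = 1833.996; SSW = ΣΣ(x−x̄ᵢ)² = 608.556
MSB = 1833.996/3 = 611.3321; MSW = 608.556/25 = 24.3422
F = MSB/MSW = 25.1141
df = (3, 25)
p-value (upper-tail) = 0.00000
At α=0.01: p < α → reject H₀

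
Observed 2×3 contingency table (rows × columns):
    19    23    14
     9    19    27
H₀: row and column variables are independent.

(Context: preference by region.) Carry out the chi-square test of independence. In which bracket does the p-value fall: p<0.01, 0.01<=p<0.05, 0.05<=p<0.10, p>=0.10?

Row totals [56, 55], col totals [28, 42, 41], n=111
χ² = (19−14.13)²/14.13 + (23−21.19)²/21.19 + (14−20.68)²/20.68 + (9−13.87)²/13.87 + (19−20.81)²/20.81 + (27−20.32)²/20.32 = 8.0660
df = 2
p-value (upper-tail) = 0.01772
→ bracket: 0.01<=p<0.05

p-value bracket: 0.01<=p<0.05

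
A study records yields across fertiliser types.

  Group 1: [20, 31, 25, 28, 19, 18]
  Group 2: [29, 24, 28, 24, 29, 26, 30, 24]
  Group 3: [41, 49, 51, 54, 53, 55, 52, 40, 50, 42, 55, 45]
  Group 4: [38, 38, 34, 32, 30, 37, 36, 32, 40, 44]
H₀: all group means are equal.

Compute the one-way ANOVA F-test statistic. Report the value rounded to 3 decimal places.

Group means [23.50, 26.75, 48.92, 36.10], grand mean 36.194
SSB = Σnᵢ(x̄ᵢ−x̄)² = 3622.822; SSW = ΣΣ(x−x̄ᵢ)² = 684.817
MSB = 3622.822/3 = 1207.6074; MSW = 684.817/32 = 21.4005
F = MSB/MSW = 56.4289
df = (3, 32)

test statistic = 56.429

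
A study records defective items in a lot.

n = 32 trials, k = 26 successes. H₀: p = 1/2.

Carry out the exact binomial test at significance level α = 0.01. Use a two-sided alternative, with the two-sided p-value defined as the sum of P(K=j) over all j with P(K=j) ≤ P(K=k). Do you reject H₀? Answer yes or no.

Exact binomial: n=32, k=26, p₀=1/2=0.5000
P(X=j) = C(n,j)·p₀^j·(1−p₀)^(n−j); p = Σ P(X=j) over j with P(X=j) ≤ P(X=26)
p-value (two-sided) = 0.00054
At α=0.01: p < α → reject H₀

reject H₀: yes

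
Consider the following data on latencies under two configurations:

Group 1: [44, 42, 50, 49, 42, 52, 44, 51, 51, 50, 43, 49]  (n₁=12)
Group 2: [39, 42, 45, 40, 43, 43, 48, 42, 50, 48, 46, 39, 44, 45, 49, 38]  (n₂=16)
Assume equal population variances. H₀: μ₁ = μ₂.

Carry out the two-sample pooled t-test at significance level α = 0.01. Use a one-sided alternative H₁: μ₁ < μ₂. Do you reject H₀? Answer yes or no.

reject H₀: no

x̄₁=47.250, s₁=3.888, n₁=12
x̄₂=43.812, s₂=3.746, n₂=16
s_p² = [11·3.888² + 15·3.746²]/26 = 14.4880
SE = √(s_p²·(1/12+1/16)) = 1.4536
t = (47.250−43.812)/1.4536 = 2.3649
df = 26
p-value (one-sided, H₁ less) = 0.98711
At α=0.01: p ≥ α → fail to reject H₀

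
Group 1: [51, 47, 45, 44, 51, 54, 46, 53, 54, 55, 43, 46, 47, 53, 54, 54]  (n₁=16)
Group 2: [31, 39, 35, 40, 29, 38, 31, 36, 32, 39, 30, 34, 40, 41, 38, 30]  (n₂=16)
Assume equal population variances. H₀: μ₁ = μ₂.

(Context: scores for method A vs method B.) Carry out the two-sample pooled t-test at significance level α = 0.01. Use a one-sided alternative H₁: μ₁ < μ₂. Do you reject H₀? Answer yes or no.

x̄₁=49.812, s₁=4.230, n₁=16
x̄₂=35.188, s₂=4.199, n₂=16
s_p² = [15·4.230² + 15·4.199²]/30 = 17.7625
SE = √(s_p²·(1/16+1/16)) = 1.4901
t = (49.812−35.188)/1.4901 = 9.8150
df = 30
p-value (one-sided, H₁ less) = 1.00000
At α=0.01: p ≥ α → fail to reject H₀

reject H₀: no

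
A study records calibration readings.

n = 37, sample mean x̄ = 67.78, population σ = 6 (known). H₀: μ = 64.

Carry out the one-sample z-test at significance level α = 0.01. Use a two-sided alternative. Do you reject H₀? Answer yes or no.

reject H₀: yes

SE = σ/√n = 6/√37 = 0.9864
z = (x̄−μ₀)/SE = (67.78−64)/0.9864 = 3.8321
p-value (two-sided) = 0.00013
At α=0.01: p < α → reject H₀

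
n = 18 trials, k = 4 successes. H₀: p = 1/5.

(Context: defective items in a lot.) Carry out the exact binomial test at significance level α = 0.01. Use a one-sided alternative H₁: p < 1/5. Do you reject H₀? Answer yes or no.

reject H₀: no

Exact binomial: n=18, k=4, p₀=1/5=0.2000
P(X≤4) from Σ C(n,i)·p₀^i·(1−p₀)^(n−i)
p-value (one-sided, H₁ less) = 0.71635
At α=0.01: p ≥ α → fail to reject H₀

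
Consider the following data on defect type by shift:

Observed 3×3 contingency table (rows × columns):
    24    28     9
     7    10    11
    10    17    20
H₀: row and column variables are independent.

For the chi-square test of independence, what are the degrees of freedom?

degrees of freedom = 4

df = (r−1)(c−1) = (3−1)·(3−1) = 4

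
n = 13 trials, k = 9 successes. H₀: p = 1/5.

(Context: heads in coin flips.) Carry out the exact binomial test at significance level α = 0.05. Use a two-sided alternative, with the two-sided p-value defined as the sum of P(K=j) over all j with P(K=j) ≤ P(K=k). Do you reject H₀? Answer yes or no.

reject H₀: yes

Exact binomial: n=13, k=9, p₀=1/5=0.2000
P(X=j) = C(n,j)·p₀^j·(1−p₀)^(n−j); p = Σ P(X=j) over j with P(X=j) ≤ P(X=9)
p-value (two-sided) = 0.00017
At α=0.05: p < α → reject H₀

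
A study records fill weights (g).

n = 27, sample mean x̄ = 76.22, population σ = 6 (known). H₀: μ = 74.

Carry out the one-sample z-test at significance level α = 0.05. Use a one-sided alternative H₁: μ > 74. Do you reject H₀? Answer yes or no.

SE = σ/√n = 6/√27 = 1.1547
z = (x̄−μ₀)/SE = (76.22−74)/1.1547 = 1.9226
p-value (one-sided, H₁ greater) = 0.02727
At α=0.05: p < α → reject H₀

reject H₀: yes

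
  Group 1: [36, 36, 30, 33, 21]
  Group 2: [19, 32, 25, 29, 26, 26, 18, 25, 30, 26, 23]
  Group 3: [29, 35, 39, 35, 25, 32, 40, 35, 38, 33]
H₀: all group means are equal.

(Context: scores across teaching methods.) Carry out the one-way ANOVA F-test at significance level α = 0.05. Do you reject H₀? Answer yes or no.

reject H₀: yes

Group means [31.20, 25.36, 34.10], grand mean 29.846
SSB = Σnᵢ(x̄ᵢ−x̄)² = 411.139; SSW = ΣΣ(x−x̄ᵢ)² = 526.245
MSB = 411.139/2 = 205.5696; MSW = 526.245/23 = 22.8802
F = MSB/MSW = 8.9846
df = (2, 23)
p-value (upper-tail) = 0.00131
At α=0.05: p < α → reject H₀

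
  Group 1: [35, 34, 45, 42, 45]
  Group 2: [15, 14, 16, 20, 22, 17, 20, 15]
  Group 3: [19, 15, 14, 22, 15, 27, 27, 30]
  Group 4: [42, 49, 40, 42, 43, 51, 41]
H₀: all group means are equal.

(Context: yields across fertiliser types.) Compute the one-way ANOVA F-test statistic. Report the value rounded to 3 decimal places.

Group means [40.20, 17.38, 21.12, 44.00], grand mean 29.179
SSB = Σnᵢ(x̄ᵢ−x̄)² = 3778.557; SSW = ΣΣ(x−x̄ᵢ)² = 561.550
MSB = 3778.557/3 = 1259.5190; MSW = 561.550/24 = 23.3979
F = MSB/MSW = 53.8304
df = (3, 24)

test statistic = 53.830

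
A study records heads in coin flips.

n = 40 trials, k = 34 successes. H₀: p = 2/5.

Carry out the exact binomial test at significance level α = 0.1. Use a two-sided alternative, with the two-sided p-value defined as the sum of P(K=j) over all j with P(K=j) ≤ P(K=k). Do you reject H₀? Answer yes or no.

Exact binomial: n=40, k=34, p₀=2/5=0.4000
P(X=j) = C(n,j)·p₀^j·(1−p₀)^(n−j); p = Σ P(X=j) over j with P(X=j) ≤ P(X=34)
p-value (two-sided) = 0.00000
At α=0.1: p < α → reject H₀

reject H₀: yes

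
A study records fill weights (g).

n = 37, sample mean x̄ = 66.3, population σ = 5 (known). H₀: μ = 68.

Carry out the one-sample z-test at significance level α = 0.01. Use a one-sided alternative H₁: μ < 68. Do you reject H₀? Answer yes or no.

reject H₀: no

SE = σ/√n = 5/√37 = 0.8220
z = (x̄−μ₀)/SE = (66.3−68)/0.8220 = -2.0681
p-value (one-sided, H₁ less) = 0.01931
At α=0.01: p ≥ α → fail to reject H₀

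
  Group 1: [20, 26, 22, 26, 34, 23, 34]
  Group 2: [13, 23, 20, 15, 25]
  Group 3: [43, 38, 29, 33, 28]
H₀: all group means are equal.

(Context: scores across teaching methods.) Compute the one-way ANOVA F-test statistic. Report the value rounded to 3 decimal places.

Group means [26.43, 19.20, 34.20], grand mean 26.588
SSB = Σnᵢ(x̄ᵢ−x̄)² = 562.803; SSW = ΣΣ(x−x̄ᵢ)² = 451.314
MSB = 562.803/2 = 281.4017; MSW = 451.314/14 = 32.2367
F = MSB/MSW = 8.7292
df = (2, 14)

test statistic = 8.729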